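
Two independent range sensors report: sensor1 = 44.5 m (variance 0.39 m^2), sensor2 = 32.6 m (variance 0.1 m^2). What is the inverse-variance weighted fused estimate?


w1 = (1/var1) / (1/var1 + 1/var2)
   = 2.5641 / (2.5641 + 10.0) = 0.2041
w2 = 1 - w1 = 0.7959
fused = w1*s1 + w2*s2 = 9.0816 + 25.9469
= 35.0286 m


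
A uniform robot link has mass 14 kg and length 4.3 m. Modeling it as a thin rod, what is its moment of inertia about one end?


I = (1/3) * m * L^2
= (1/3) * 14 * 4.3^2
= 0.333333 * 14 * 18.49
= 86.2867 kg*m^2


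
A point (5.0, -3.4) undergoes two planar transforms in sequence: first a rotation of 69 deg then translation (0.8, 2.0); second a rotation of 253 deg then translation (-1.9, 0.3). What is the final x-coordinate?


After transform 1:
x1 = cos(69)*5.0 - sin(69)*-3.4 + 0.8 = 5.766
y1 = sin(69)*5.0 + cos(69)*-3.4 + 2.0 = 5.4495
After transform 2:
x2 = cos(253)*5.766 - sin(253)*5.4495 + -1.9
= 1.6255


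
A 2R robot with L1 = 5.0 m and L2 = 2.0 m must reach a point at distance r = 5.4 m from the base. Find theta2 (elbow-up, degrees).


cos(theta2) = (r^2 - L1^2 - L2^2) / (2*L1*L2)
cos(theta2) = (29.16 - 25.0 - 4.0) / 20.0
cos(theta2) = 0.008
theta2 = 89.5416 degrees


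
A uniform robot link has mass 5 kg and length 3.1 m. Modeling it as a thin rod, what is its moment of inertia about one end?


I = (1/3) * m * L^2
= (1/3) * 5 * 3.1^2
= 0.333333 * 5 * 9.61
= 16.0167 kg*m^2


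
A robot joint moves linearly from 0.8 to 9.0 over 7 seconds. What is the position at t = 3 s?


s = t/T = 3/7 = 0.4286
p(t) = p0 + (pf-p0)*s
= 0.8 + (9.0 - 0.8) * 0.4286
= 4.3143


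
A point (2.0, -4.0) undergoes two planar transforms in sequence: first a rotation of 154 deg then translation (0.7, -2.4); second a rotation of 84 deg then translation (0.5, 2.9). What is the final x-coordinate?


After transform 1:
x1 = cos(154)*2.0 - sin(154)*-4.0 + 0.7 = 0.6559
y1 = sin(154)*2.0 + cos(154)*-4.0 + -2.4 = 2.0719
After transform 2:
x2 = cos(84)*0.6559 - sin(84)*2.0719 + 0.5
= -1.492


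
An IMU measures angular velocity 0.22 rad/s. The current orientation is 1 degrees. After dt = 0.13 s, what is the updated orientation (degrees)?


delta_theta = w * dt = 0.22 * 0.13 = 0.0286 rad
= 1.6387 deg
theta_new = 1 + 1.6387 = 2.6387 deg


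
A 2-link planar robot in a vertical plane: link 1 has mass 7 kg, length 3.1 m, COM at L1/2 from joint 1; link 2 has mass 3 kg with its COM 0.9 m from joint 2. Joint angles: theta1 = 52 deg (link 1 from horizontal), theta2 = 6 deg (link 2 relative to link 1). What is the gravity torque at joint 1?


Horizontal distance from joint 1 to link-1 COM:
  x_c1 = (L1/2)*cos(t1) = 1.55 * 0.6157 = 0.9543 m
Horizontal distance from joint 1 to link-2 COM:
  x_c2 = L1*cos(t1) + Lc2*cos(t1+t2)
       = 3.1*0.6157 + 0.9*0.5299 = 2.3855 m
tau1 = m1*g*x_c1 + m2*g*x_c2
     = 7*9.81*0.9543 + 3*9.81*2.3855
     = 65.5301 + 70.2046
     = 135.7347 Nm


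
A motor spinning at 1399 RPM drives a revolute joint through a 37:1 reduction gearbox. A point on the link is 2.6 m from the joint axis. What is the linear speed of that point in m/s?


omega_motor = 1399 * 2*pi/60 = 146.5029 rad/s
omega_joint = omega_motor / 37 = 3.9595 rad/s
v = omega_joint * r = 3.9595 * 2.6
= 10.2948 m/s


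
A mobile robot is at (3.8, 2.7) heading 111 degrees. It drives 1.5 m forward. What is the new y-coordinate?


y_new = y0 + d*sin(theta)
= 2.7 + 1.5*sin(111)
= 2.7 + 1.4004
= 4.1004


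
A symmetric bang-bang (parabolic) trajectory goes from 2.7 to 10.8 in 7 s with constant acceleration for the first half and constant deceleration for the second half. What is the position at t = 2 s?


Symmetric rest-to-rest: each phase covers (pf-p0)/2 in time T/2. 0.5*a*(T/2)^2 = (pf-p0)/2 => a = 4*(pf-p0)/T^2
a = 4*(10.8-2.7)/7^2 = 0.6612
t = 2 is in the acceleration phase (t <= T/2).
p = p0 + 0.5*a*t^2 = 2.7 + 0.5*0.6612*2^2
= 4.0224


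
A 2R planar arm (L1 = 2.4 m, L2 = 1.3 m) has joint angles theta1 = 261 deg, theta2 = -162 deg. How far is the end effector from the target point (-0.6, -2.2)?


End effector via forward kinematics:
x = L1*cos(t1) + L2*cos(t1+t2) = -0.5788
y = L1*sin(t1) + L2*sin(t1+t2) = -1.0865
Distance to target:
d = sqrt((-0.6 - -0.5788)^2 + (-2.2 - -1.0865)^2)
= sqrt(0.0004 + 1.24)
= 1.1137 m


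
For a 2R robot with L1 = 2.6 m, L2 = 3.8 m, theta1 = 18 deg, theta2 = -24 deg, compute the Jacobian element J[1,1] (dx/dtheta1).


J[1,1] = -L1*sin(t1) - L2*sin(t1+t2)
= -2.6*sin(18) - 3.8*sin(-6)
= -0.4062


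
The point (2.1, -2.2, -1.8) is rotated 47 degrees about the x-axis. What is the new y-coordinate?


Rotation about x-axis: y' = y*cos(theta) - z*sin(theta)
= -2.2 * 0.682 - -1.8 * 0.7314
= -0.184


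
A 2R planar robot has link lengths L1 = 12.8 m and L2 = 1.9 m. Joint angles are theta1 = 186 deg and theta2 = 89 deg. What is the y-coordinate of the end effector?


Convert angles to radians: theta1 = 3.2463, theta2 = 1.5533
y = L1*sin(theta1) + L2*sin(theta1+theta2)
y = -1.338 + -1.8928
y = -3.2307


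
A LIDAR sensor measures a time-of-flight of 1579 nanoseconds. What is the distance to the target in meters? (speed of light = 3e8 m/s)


tof = 1579 ns = 1.579e-06 s
dist = c * tof / 2
= 3e8 * 1.579e-06 / 2
= 236.85 m


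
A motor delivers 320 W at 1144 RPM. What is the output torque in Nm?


omega = 1144 * 2*pi/60 = 119.7994 rad/s
tau = P / omega = 320 / 119.7994
= 2.6711 Nm


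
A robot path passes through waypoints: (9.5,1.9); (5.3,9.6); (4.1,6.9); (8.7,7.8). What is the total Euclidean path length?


Segment lengths:
  seg1 = sqrt((-4.2)^2 + (7.7)^2) = 8.771
  seg2 = sqrt((-1.2)^2 + (-2.7)^2) = 2.9547
  seg3 = sqrt((4.6)^2 + (0.9)^2) = 4.6872
Total = 16.4128


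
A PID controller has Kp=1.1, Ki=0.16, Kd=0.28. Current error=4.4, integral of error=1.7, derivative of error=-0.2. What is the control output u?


u = Kp*e + Ki*int(e) + Kd*de/dt
= 1.1*4.4 + 0.16*1.7 + 0.28*(-0.2)
= 4.84 + 0.272 + -0.056
= 5.056


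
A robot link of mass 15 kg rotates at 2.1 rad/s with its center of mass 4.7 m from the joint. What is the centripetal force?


F = m * omega^2 * r
= 15 * 2.1^2 * 4.7
= 15 * 4.41 * 4.7
= 310.905 N


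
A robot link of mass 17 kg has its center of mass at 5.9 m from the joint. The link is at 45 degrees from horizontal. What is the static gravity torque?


tau = m*g*L*cos(angle)
= 17 * 9.81 * 5.9 * cos(45 deg)
= 17 * 9.81 * 5.9 * 0.7071
= 695.7528 Nm


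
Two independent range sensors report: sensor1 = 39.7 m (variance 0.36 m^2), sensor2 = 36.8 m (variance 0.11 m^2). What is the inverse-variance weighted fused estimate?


w1 = (1/var1) / (1/var1 + 1/var2)
   = 2.7778 / (2.7778 + 9.0909) = 0.234
w2 = 1 - w1 = 0.766
fused = w1*s1 + w2*s2 = 9.2915 + 28.1872
= 37.4787 m


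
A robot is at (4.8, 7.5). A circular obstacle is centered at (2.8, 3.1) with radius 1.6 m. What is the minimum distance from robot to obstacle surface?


center_dist = sqrt((4.8-2.8)^2 + (7.5-3.1)^2)
= sqrt(4.0 + 19.36)
= 4.8332
min_dist = center_dist - radius = 4.8332 - 1.6 = 3.2332 m


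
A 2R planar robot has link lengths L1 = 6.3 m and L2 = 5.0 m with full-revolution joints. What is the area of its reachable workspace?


r_max = L1 + L2 = 11.3 m
r_min = |L1 - L2| = 1.3 m
Area = pi*(r_max^2 - r_min^2)
= pi*(127.69 - 1.69)
= pi * 126.0
= 395.8407 m^2


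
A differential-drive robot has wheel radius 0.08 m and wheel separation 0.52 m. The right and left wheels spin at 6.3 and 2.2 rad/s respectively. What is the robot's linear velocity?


vR = r*wR = 0.08*6.3 = 0.504 m/s
vL = r*wL = 0.08*2.2 = 0.176 m/s
v = (vR+vL)/2 = 0.34 m/s
omega = (vR-vL)/L = 0.6308 rad/s
linear velocity = 0.34 m/s


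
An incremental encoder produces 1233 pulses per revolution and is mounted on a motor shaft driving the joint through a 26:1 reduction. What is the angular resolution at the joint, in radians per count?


counts per rev = 1233
effective counts at joint = 1233 * 26 = 32058
resolution = 2*pi / 32058
= 1.9599e-04 rad/count


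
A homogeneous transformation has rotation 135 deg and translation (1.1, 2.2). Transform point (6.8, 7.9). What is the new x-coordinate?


x' = cos(theta)*px - sin(theta)*py + tx
= -0.7071*6.8 - 0.7071*7.9 + 1.1
= -9.2945


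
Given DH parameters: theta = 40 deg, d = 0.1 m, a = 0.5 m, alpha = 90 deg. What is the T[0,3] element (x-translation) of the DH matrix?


T[0,3] = a * cos(theta)
= 0.5 * cos(40 deg)
= 0.5 * 0.766
= 0.383


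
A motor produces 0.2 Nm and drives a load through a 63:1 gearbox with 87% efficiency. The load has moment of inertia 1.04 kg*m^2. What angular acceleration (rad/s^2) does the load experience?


tau_out = tau_motor * N * eta
= 0.2 * 63 * 0.87 = 10.962 Nm
alpha = tau_out / I = 10.962 / 1.04
= 10.5404 rad/s^2


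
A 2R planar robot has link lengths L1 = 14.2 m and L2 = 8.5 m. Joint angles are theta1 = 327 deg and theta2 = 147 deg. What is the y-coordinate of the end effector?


Convert angles to radians: theta1 = 5.7072, theta2 = 2.5656
y = L1*sin(theta1) + L2*sin(theta1+theta2)
y = -7.7339 + 7.7651
y = 0.0313


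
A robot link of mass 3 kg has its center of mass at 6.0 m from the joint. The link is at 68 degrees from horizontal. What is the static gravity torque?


tau = m*g*L*cos(angle)
= 3 * 9.81 * 6.0 * cos(68 deg)
= 3 * 9.81 * 6.0 * 0.3746
= 66.148 Nm


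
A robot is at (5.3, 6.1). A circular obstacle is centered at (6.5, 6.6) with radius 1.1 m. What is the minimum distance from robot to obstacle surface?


center_dist = sqrt((5.3-6.5)^2 + (6.1-6.6)^2)
= sqrt(1.44 + 0.25)
= 1.3
min_dist = center_dist - radius = 1.3 - 1.1 = 0.2 m


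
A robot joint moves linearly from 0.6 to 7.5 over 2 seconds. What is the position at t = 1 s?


s = t/T = 1/2 = 0.5
p(t) = p0 + (pf-p0)*s
= 0.6 + (7.5 - 0.6) * 0.5
= 4.05


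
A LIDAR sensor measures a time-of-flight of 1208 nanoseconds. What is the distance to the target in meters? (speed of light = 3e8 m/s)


tof = 1208 ns = 1.208e-06 s
dist = c * tof / 2
= 3e8 * 1.208e-06 / 2
= 181.2 m


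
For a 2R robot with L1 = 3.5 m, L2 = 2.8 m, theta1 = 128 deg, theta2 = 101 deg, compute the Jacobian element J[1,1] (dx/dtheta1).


J[1,1] = -L1*sin(t1) - L2*sin(t1+t2)
= -3.5*sin(128) - 2.8*sin(229)
= -0.6449


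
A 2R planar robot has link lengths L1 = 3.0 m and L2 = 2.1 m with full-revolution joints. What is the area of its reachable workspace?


r_max = L1 + L2 = 5.1 m
r_min = |L1 - L2| = 0.9 m
Area = pi*(r_max^2 - r_min^2)
= pi*(26.01 - 0.81)
= pi * 25.2
= 79.1681 m^2


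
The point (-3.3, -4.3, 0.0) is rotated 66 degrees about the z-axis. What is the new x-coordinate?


Rotation about z-axis: x' = x*cos(theta) - y*sin(theta)
= -3.3 * 0.4067 - -4.3 * 0.9135
= 2.586


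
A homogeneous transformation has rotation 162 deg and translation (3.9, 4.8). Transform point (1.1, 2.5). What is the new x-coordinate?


x' = cos(theta)*px - sin(theta)*py + tx
= -0.9511*1.1 - 0.309*2.5 + 3.9
= 2.0813


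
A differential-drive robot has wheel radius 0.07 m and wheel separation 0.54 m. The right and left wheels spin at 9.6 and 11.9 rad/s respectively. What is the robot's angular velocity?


vR = r*wR = 0.07*9.6 = 0.672 m/s
vL = r*wL = 0.07*11.9 = 0.833 m/s
v = (vR+vL)/2 = 0.7525 m/s
omega = (vR-vL)/L = -0.2981 rad/s
angular velocity = -0.2981 rad/s


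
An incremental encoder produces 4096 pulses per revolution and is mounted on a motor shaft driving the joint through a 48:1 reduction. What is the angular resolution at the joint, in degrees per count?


counts per rev = 4096
effective counts at joint = 4096 * 48 = 196608
resolution = 360 / 196608
= 0.0018 deg/count


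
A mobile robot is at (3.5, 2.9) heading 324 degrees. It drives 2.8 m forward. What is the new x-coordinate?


x_new = x0 + d*cos(theta)
= 3.5 + 2.8*cos(324)
= 3.5 + 2.2652
= 5.7652


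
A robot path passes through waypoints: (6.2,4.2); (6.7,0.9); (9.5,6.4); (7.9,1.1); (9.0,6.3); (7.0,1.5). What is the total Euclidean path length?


Segment lengths:
  seg1 = sqrt((0.5)^2 + (-3.3)^2) = 3.3377
  seg2 = sqrt((2.8)^2 + (5.5)^2) = 6.1717
  seg3 = sqrt((-1.6)^2 + (-5.3)^2) = 5.5362
  seg4 = sqrt((1.1)^2 + (5.2)^2) = 5.3151
  seg5 = sqrt((-2.0)^2 + (-4.8)^2) = 5.2
Total = 25.5607


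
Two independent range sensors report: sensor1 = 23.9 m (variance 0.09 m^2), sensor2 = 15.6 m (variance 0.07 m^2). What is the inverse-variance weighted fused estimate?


w1 = (1/var1) / (1/var1 + 1/var2)
   = 11.1111 / (11.1111 + 14.2857) = 0.4375
w2 = 1 - w1 = 0.5625
fused = w1*s1 + w2*s2 = 10.4562 + 8.775
= 19.2312 m


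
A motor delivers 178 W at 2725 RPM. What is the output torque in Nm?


omega = 2725 * 2*pi/60 = 285.3613 rad/s
tau = P / omega = 178 / 285.3613
= 0.6238 Nm


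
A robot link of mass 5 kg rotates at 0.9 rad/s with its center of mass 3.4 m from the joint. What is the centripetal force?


F = m * omega^2 * r
= 5 * 0.9^2 * 3.4
= 5 * 0.81 * 3.4
= 13.77 N


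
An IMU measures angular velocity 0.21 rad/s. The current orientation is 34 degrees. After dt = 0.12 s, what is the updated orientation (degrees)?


delta_theta = w * dt = 0.21 * 0.12 = 0.0252 rad
= 1.4439 deg
theta_new = 34 + 1.4439 = 35.4439 deg


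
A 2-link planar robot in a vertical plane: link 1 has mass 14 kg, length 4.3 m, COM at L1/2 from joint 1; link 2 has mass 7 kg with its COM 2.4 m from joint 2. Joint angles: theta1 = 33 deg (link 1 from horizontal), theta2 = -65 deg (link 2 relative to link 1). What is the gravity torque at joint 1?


Horizontal distance from joint 1 to link-1 COM:
  x_c1 = (L1/2)*cos(t1) = 2.15 * 0.8387 = 1.8031 m
Horizontal distance from joint 1 to link-2 COM:
  x_c2 = L1*cos(t1) + Lc2*cos(t1+t2)
       = 4.3*0.8387 + 2.4*0.848 = 5.6416 m
tau1 = m1*g*x_c1 + m2*g*x_c2
     = 14*9.81*1.8031 + 7*9.81*5.6416
     = 247.6435 + 387.4086
     = 635.0521 Nm


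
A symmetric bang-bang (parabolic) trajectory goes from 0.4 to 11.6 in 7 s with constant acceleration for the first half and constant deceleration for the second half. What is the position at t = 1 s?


Symmetric rest-to-rest: each phase covers (pf-p0)/2 in time T/2. 0.5*a*(T/2)^2 = (pf-p0)/2 => a = 4*(pf-p0)/T^2
a = 4*(11.6-0.4)/7^2 = 0.9143
t = 1 is in the acceleration phase (t <= T/2).
p = p0 + 0.5*a*t^2 = 0.4 + 0.5*0.9143*1^2
= 0.8571


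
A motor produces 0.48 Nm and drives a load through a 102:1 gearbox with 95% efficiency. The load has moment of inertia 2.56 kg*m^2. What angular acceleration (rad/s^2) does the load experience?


tau_out = tau_motor * N * eta
= 0.48 * 102 * 0.95 = 46.512 Nm
alpha = tau_out / I = 46.512 / 2.56
= 18.1687 rad/s^2


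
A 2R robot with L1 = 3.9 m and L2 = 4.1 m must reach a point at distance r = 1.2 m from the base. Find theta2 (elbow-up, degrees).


cos(theta2) = (r^2 - L1^2 - L2^2) / (2*L1*L2)
cos(theta2) = (1.44 - 15.21 - 16.81) / 31.98
cos(theta2) = -0.956223
theta2 = 162.9839 degrees


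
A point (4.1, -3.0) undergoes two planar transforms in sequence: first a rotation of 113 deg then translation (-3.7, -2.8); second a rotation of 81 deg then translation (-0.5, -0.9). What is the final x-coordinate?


After transform 1:
x1 = cos(113)*4.1 - sin(113)*-3.0 + -3.7 = -2.5405
y1 = sin(113)*4.1 + cos(113)*-3.0 + -2.8 = 2.1463
After transform 2:
x2 = cos(81)*-2.5405 - sin(81)*2.1463 + -0.5
= -3.0173


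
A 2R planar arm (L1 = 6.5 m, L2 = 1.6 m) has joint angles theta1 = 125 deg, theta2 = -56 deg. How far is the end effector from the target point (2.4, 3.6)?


End effector via forward kinematics:
x = L1*cos(t1) + L2*cos(t1+t2) = -3.1549
y = L1*sin(t1) + L2*sin(t1+t2) = 6.8182
Distance to target:
d = sqrt((2.4 - -3.1549)^2 + (3.6 - 6.8182)^2)
= sqrt(30.8564 + 10.3569)
= 6.4198 m


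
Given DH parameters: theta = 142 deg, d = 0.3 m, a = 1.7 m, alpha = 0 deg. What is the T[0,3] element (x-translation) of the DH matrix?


T[0,3] = a * cos(theta)
= 1.7 * cos(142 deg)
= 1.7 * -0.788
= -1.3396


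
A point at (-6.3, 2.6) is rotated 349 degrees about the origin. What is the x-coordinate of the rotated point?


x' = x*cos(theta) - y*sin(theta)
cos(349 deg) = 0.9816, sin(349 deg) = -0.1908
x' = -6.3 * 0.9816 - 2.6 * -0.1908
= -6.1843 - -0.4961
= -5.6881


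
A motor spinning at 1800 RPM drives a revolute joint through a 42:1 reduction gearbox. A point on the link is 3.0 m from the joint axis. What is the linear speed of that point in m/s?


omega_motor = 1800 * 2*pi/60 = 188.4956 rad/s
omega_joint = omega_motor / 42 = 4.488 rad/s
v = omega_joint * r = 4.488 * 3.0
= 13.464 m/s


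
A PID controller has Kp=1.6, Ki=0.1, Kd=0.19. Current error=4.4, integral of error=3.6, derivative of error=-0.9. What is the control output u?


u = Kp*e + Ki*int(e) + Kd*de/dt
= 1.6*4.4 + 0.1*3.6 + 0.19*(-0.9)
= 7.04 + 0.36 + -0.171
= 7.229


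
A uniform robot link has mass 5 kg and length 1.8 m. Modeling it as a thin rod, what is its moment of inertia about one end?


I = (1/3) * m * L^2
= (1/3) * 5 * 1.8^2
= 0.333333 * 5 * 3.24
= 5.4 kg*m^2


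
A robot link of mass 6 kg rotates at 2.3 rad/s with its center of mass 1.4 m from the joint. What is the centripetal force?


F = m * omega^2 * r
= 6 * 2.3^2 * 1.4
= 6 * 5.29 * 1.4
= 44.436 N


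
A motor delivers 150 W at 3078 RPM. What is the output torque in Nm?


omega = 3078 * 2*pi/60 = 322.3274 rad/s
tau = P / omega = 150 / 322.3274
= 0.4654 Nm


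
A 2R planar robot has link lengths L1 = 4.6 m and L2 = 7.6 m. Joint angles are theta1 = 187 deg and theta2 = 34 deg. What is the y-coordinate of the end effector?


Convert angles to radians: theta1 = 3.2638, theta2 = 0.5934
y = L1*sin(theta1) + L2*sin(theta1+theta2)
y = -0.5606 + -4.986
y = -5.5466


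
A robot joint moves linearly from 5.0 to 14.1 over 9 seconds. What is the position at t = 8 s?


s = t/T = 8/9 = 0.8889
p(t) = p0 + (pf-p0)*s
= 5.0 + (14.1 - 5.0) * 0.8889
= 13.0889


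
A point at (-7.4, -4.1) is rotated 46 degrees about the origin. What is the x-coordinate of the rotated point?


x' = x*cos(theta) - y*sin(theta)
cos(46 deg) = 0.6947, sin(46 deg) = 0.7193
x' = -7.4 * 0.6947 - -4.1 * 0.7193
= -5.1405 - -2.9493
= -2.1912


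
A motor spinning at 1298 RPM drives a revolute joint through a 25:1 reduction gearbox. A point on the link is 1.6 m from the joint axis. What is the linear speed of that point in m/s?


omega_motor = 1298 * 2*pi/60 = 135.9262 rad/s
omega_joint = omega_motor / 25 = 5.437 rad/s
v = omega_joint * r = 5.437 * 1.6
= 8.6993 m/s


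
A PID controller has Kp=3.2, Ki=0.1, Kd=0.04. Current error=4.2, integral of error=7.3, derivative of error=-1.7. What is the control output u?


u = Kp*e + Ki*int(e) + Kd*de/dt
= 3.2*4.2 + 0.1*7.3 + 0.04*(-1.7)
= 13.44 + 0.73 + -0.068
= 14.102


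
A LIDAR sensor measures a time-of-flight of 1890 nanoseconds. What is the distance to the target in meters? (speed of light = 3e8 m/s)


tof = 1890 ns = 1.89e-06 s
dist = c * tof / 2
= 3e8 * 1.89e-06 / 2
= 283.5 m


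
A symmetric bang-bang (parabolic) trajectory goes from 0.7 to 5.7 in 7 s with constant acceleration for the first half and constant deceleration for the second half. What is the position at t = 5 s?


Symmetric rest-to-rest: each phase covers (pf-p0)/2 in time T/2. 0.5*a*(T/2)^2 = (pf-p0)/2 => a = 4*(pf-p0)/T^2
a = 4*(5.7-0.7)/7^2 = 0.4082
t = 5 is in the deceleration phase (t > T/2).
p = pf - 0.5*a*(T-t)^2 = 5.7 - 0.5*0.4082*2^2
= 4.8837


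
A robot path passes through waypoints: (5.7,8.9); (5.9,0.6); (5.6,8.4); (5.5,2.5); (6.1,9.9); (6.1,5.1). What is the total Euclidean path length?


Segment lengths:
  seg1 = sqrt((0.2)^2 + (-8.3)^2) = 8.3024
  seg2 = sqrt((-0.3)^2 + (7.8)^2) = 7.8058
  seg3 = sqrt((-0.1)^2 + (-5.9)^2) = 5.9008
  seg4 = sqrt((0.6)^2 + (7.4)^2) = 7.4243
  seg5 = sqrt((0.0)^2 + (-4.8)^2) = 4.8
Total = 34.2333


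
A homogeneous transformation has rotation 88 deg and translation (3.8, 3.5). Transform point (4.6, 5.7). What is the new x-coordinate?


x' = cos(theta)*px - sin(theta)*py + tx
= 0.0349*4.6 - 0.9994*5.7 + 3.8
= -1.736


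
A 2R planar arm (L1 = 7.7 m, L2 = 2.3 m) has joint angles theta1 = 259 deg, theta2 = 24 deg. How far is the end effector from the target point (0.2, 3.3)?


End effector via forward kinematics:
x = L1*cos(t1) + L2*cos(t1+t2) = -0.9518
y = L1*sin(t1) + L2*sin(t1+t2) = -9.7996
Distance to target:
d = sqrt((0.2 - -0.9518)^2 + (3.3 - -9.7996)^2)
= sqrt(1.3267 + 171.599)
= 13.1501 m


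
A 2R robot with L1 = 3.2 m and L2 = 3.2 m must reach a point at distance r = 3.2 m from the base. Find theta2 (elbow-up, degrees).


cos(theta2) = (r^2 - L1^2 - L2^2) / (2*L1*L2)
cos(theta2) = (10.24 - 10.24 - 10.24) / 20.48
cos(theta2) = -0.5
theta2 = 120.0 degrees


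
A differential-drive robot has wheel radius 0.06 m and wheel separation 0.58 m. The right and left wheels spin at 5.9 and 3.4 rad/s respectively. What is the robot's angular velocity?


vR = r*wR = 0.06*5.9 = 0.354 m/s
vL = r*wL = 0.06*3.4 = 0.204 m/s
v = (vR+vL)/2 = 0.279 m/s
omega = (vR-vL)/L = 0.2586 rad/s
angular velocity = 0.2586 rad/s


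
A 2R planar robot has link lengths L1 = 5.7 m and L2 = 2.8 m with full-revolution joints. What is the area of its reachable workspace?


r_max = L1 + L2 = 8.5 m
r_min = |L1 - L2| = 2.9 m
Area = pi*(r_max^2 - r_min^2)
= pi*(72.25 - 8.41)
= pi * 63.84
= 200.5593 m^2


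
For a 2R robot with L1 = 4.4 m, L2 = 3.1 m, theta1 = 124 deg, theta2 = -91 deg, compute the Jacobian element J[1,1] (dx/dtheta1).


J[1,1] = -L1*sin(t1) - L2*sin(t1+t2)
= -4.4*sin(124) - 3.1*sin(33)
= -5.3361


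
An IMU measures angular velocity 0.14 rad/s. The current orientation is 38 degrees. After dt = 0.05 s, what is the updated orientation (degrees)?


delta_theta = w * dt = 0.14 * 0.05 = 0.007 rad
= 0.4011 deg
theta_new = 38 + 0.4011 = 38.4011 deg


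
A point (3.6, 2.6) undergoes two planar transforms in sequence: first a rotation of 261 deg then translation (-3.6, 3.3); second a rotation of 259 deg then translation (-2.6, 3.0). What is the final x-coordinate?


After transform 1:
x1 = cos(261)*3.6 - sin(261)*2.6 + -3.6 = -1.5952
y1 = sin(261)*3.6 + cos(261)*2.6 + 3.3 = -0.6624
After transform 2:
x2 = cos(259)*-1.5952 - sin(259)*-0.6624 + -2.6
= -2.9459


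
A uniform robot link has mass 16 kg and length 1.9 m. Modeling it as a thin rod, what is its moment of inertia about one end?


I = (1/3) * m * L^2
= (1/3) * 16 * 1.9^2
= 0.333333 * 16 * 3.61
= 19.2533 kg*m^2


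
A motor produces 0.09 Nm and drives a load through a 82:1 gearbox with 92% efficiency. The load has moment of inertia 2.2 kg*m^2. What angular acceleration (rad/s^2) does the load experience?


tau_out = tau_motor * N * eta
= 0.09 * 82 * 0.92 = 6.7896 Nm
alpha = tau_out / I = 6.7896 / 2.2
= 3.0862 rad/s^2


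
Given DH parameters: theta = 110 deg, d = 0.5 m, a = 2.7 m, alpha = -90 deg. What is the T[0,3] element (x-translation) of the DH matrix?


T[0,3] = a * cos(theta)
= 2.7 * cos(110 deg)
= 2.7 * -0.342
= -0.9235


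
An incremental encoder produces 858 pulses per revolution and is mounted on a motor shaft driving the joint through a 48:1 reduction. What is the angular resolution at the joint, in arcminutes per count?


counts per rev = 858
effective counts at joint = 858 * 48 = 41184
resolution = 360*60 / 41184
= 0.5245 arcmin/count


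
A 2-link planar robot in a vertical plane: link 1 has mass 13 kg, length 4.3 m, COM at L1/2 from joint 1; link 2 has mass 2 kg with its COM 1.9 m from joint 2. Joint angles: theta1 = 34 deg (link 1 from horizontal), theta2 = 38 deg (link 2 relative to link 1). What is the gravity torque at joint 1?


Horizontal distance from joint 1 to link-1 COM:
  x_c1 = (L1/2)*cos(t1) = 2.15 * 0.829 = 1.7824 m
Horizontal distance from joint 1 to link-2 COM:
  x_c2 = L1*cos(t1) + Lc2*cos(t1+t2)
       = 4.3*0.829 + 1.9*0.309 = 4.152 m
tau1 = m1*g*x_c1 + m2*g*x_c2
     = 13*9.81*1.7824 + 2*9.81*4.152
     = 227.3134 + 81.4621
     = 308.7755 Nm


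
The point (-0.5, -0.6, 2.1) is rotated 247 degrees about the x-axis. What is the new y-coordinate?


Rotation about x-axis: y' = y*cos(theta) - z*sin(theta)
= -0.6 * -0.3907 - 2.1 * -0.9205
= 2.1675


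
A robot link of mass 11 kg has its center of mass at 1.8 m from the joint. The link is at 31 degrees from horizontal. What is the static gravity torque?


tau = m*g*L*cos(angle)
= 11 * 9.81 * 1.8 * cos(31 deg)
= 11 * 9.81 * 1.8 * 0.8572
= 166.4945 Nm


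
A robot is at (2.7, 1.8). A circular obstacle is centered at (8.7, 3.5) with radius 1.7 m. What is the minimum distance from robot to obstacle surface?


center_dist = sqrt((2.7-8.7)^2 + (1.8-3.5)^2)
= sqrt(36.0 + 2.89)
= 6.2362
min_dist = center_dist - radius = 6.2362 - 1.7 = 4.5362 m


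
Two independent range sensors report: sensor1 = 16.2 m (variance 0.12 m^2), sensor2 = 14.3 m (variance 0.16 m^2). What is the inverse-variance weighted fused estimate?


w1 = (1/var1) / (1/var1 + 1/var2)
   = 8.3333 / (8.3333 + 6.25) = 0.5714
w2 = 1 - w1 = 0.4286
fused = w1*s1 + w2*s2 = 9.2571 + 6.1286
= 15.3857 m


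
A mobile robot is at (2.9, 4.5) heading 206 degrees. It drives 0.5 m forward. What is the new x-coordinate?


x_new = x0 + d*cos(theta)
= 2.9 + 0.5*cos(206)
= 2.9 + -0.4494
= 2.4506


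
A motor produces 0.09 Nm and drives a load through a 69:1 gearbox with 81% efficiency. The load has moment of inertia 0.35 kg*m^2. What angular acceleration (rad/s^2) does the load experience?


tau_out = tau_motor * N * eta
= 0.09 * 69 * 0.81 = 5.0301 Nm
alpha = tau_out / I = 5.0301 / 0.35
= 14.3717 rad/s^2


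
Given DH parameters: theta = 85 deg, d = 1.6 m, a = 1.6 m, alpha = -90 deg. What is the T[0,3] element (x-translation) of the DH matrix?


T[0,3] = a * cos(theta)
= 1.6 * cos(85 deg)
= 1.6 * 0.0872
= 0.1394


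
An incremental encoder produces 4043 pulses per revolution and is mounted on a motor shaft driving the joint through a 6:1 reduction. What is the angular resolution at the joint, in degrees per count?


counts per rev = 4043
effective counts at joint = 4043 * 6 = 24258
resolution = 360 / 24258
= 0.0148 deg/count


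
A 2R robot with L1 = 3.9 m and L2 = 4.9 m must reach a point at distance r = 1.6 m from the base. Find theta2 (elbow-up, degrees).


cos(theta2) = (r^2 - L1^2 - L2^2) / (2*L1*L2)
cos(theta2) = (2.56 - 15.21 - 24.01) / 38.22
cos(theta2) = -0.959184
theta2 = 163.5736 degrees


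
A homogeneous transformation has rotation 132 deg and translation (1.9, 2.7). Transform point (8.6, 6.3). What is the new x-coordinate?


x' = cos(theta)*px - sin(theta)*py + tx
= -0.6691*8.6 - 0.7431*6.3 + 1.9
= -8.5363


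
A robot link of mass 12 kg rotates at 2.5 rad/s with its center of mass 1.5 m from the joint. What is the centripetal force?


F = m * omega^2 * r
= 12 * 2.5^2 * 1.5
= 12 * 6.25 * 1.5
= 112.5 N


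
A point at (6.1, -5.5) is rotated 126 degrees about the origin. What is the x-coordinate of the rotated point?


x' = x*cos(theta) - y*sin(theta)
cos(126 deg) = -0.5878, sin(126 deg) = 0.809
x' = 6.1 * -0.5878 - -5.5 * 0.809
= -3.5855 - -4.4496
= 0.8641


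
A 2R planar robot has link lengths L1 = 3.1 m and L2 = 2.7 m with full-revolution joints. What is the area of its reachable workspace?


r_max = L1 + L2 = 5.8 m
r_min = |L1 - L2| = 0.4 m
Area = pi*(r_max^2 - r_min^2)
= pi*(33.64 - 0.16)
= pi * 33.48
= 105.1805 m^2


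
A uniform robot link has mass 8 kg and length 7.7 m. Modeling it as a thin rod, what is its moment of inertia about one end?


I = (1/3) * m * L^2
= (1/3) * 8 * 7.7^2
= 0.333333 * 8 * 59.29
= 158.1067 kg*m^2


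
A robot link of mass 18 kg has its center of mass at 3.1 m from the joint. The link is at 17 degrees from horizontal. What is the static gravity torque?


tau = m*g*L*cos(angle)
= 18 * 9.81 * 3.1 * cos(17 deg)
= 18 * 9.81 * 3.1 * 0.9563
= 523.4793 Nm


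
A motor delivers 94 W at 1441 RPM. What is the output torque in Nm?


omega = 1441 * 2*pi/60 = 150.9012 rad/s
tau = P / omega = 94 / 150.9012
= 0.6229 Nm


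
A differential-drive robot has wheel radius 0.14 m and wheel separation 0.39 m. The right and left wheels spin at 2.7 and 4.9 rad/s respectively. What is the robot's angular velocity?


vR = r*wR = 0.14*2.7 = 0.378 m/s
vL = r*wL = 0.14*4.9 = 0.686 m/s
v = (vR+vL)/2 = 0.532 m/s
omega = (vR-vL)/L = -0.7897 rad/s
angular velocity = -0.7897 rad/s


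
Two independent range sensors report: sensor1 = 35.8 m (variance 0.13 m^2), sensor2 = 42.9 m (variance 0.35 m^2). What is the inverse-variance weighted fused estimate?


w1 = (1/var1) / (1/var1 + 1/var2)
   = 7.6923 / (7.6923 + 2.8571) = 0.7292
w2 = 1 - w1 = 0.2708
fused = w1*s1 + w2*s2 = 26.1042 + 11.6188
= 37.7229 m


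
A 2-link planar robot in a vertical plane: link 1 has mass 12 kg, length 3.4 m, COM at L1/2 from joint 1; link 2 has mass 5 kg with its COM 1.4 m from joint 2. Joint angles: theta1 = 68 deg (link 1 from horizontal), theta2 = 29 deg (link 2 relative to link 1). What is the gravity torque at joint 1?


Horizontal distance from joint 1 to link-1 COM:
  x_c1 = (L1/2)*cos(t1) = 1.7 * 0.3746 = 0.6368 m
Horizontal distance from joint 1 to link-2 COM:
  x_c2 = L1*cos(t1) + Lc2*cos(t1+t2)
       = 3.4*0.3746 + 1.4*-0.1219 = 1.103 m
tau1 = m1*g*x_c1 + m2*g*x_c2
     = 12*9.81*0.6368 + 5*9.81*1.103
     = 74.9678 + 54.1044
     = 129.0721 Nm


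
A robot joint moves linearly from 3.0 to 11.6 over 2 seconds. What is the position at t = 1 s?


s = t/T = 1/2 = 0.5
p(t) = p0 + (pf-p0)*s
= 3.0 + (11.6 - 3.0) * 0.5
= 7.3


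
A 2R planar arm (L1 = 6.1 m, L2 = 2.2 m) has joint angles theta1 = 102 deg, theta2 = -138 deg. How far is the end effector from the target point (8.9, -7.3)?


End effector via forward kinematics:
x = L1*cos(t1) + L2*cos(t1+t2) = 0.5116
y = L1*sin(t1) + L2*sin(t1+t2) = 4.6736
Distance to target:
d = sqrt((8.9 - 0.5116)^2 + (-7.3 - 4.6736)^2)
= sqrt(70.3657 + 143.3664)
= 14.6196 m


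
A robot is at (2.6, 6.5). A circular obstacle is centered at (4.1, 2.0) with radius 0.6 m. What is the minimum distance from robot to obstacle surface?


center_dist = sqrt((2.6-4.1)^2 + (6.5-2.0)^2)
= sqrt(2.25 + 20.25)
= 4.7434
min_dist = center_dist - radius = 4.7434 - 0.6 = 4.1434 m


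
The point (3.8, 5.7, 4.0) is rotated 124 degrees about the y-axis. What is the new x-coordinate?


Rotation about y-axis: x' = x*cos(theta) + z*sin(theta)
= 3.8 * -0.5592 + 4.0 * 0.829
= 1.1912


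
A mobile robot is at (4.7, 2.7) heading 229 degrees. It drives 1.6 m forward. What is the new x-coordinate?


x_new = x0 + d*cos(theta)
= 4.7 + 1.6*cos(229)
= 4.7 + -1.0497
= 3.6503


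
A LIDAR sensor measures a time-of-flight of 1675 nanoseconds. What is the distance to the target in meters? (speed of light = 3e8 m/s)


tof = 1675 ns = 1.675e-06 s
dist = c * tof / 2
= 3e8 * 1.675e-06 / 2
= 251.25 m


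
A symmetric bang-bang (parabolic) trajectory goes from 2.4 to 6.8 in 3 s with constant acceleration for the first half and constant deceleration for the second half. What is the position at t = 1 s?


Symmetric rest-to-rest: each phase covers (pf-p0)/2 in time T/2. 0.5*a*(T/2)^2 = (pf-p0)/2 => a = 4*(pf-p0)/T^2
a = 4*(6.8-2.4)/3^2 = 1.9556
t = 1 is in the acceleration phase (t <= T/2).
p = p0 + 0.5*a*t^2 = 2.4 + 0.5*1.9556*1^2
= 3.3778


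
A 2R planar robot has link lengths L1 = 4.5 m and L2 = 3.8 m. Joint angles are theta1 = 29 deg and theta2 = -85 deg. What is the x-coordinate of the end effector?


Convert angles to radians: theta1 = 0.5061, theta2 = -1.4835
x = L1*cos(theta1) + L2*cos(theta1+theta2)
x = 3.9358 + 2.1249
x = 6.0607


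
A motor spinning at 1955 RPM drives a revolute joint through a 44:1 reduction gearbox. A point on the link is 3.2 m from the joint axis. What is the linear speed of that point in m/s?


omega_motor = 1955 * 2*pi/60 = 204.7271 rad/s
omega_joint = omega_motor / 44 = 4.6529 rad/s
v = omega_joint * r = 4.6529 * 3.2
= 14.8892 m/s


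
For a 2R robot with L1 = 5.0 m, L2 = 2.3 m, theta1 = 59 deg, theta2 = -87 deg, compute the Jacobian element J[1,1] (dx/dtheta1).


J[1,1] = -L1*sin(t1) - L2*sin(t1+t2)
= -5.0*sin(59) - 2.3*sin(-28)
= -3.2061


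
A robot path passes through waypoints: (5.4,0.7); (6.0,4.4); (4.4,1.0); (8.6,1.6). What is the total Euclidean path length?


Segment lengths:
  seg1 = sqrt((0.6)^2 + (3.7)^2) = 3.7483
  seg2 = sqrt((-1.6)^2 + (-3.4)^2) = 3.7577
  seg3 = sqrt((4.2)^2 + (0.6)^2) = 4.2426
Total = 11.7486


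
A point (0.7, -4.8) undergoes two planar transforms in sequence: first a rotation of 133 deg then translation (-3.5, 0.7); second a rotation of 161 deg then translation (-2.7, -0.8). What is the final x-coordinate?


After transform 1:
x1 = cos(133)*0.7 - sin(133)*-4.8 + -3.5 = -0.4669
y1 = sin(133)*0.7 + cos(133)*-4.8 + 0.7 = 4.4855
After transform 2:
x2 = cos(161)*-0.4669 - sin(161)*4.4855 + -2.7
= -3.7189


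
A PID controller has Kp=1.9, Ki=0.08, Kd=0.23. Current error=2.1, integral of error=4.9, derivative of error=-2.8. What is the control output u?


u = Kp*e + Ki*int(e) + Kd*de/dt
= 1.9*2.1 + 0.08*4.9 + 0.23*(-2.8)
= 3.99 + 0.392 + -0.644
= 3.738


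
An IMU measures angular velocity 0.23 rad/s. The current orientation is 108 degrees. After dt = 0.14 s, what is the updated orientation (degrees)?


delta_theta = w * dt = 0.23 * 0.14 = 0.0322 rad
= 1.8449 deg
theta_new = 108 + 1.8449 = 109.8449 deg


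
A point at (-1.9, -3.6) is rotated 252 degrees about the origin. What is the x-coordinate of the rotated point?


x' = x*cos(theta) - y*sin(theta)
cos(252 deg) = -0.309, sin(252 deg) = -0.9511
x' = -1.9 * -0.309 - -3.6 * -0.9511
= 0.5871 - 3.4238
= -2.8367


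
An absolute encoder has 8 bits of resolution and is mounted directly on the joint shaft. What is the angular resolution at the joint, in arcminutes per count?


counts = 2^8 = 256
resolution = 360*60 / 256
= 84.375 arcmin/count


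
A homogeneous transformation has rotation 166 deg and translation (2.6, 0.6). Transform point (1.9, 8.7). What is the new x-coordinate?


x' = cos(theta)*px - sin(theta)*py + tx
= -0.9703*1.9 - 0.2419*8.7 + 2.6
= -1.3483


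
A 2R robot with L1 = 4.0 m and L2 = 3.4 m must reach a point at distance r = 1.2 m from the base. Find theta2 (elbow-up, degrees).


cos(theta2) = (r^2 - L1^2 - L2^2) / (2*L1*L2)
cos(theta2) = (1.44 - 16.0 - 11.56) / 27.2
cos(theta2) = -0.960294
theta2 = 163.8001 degrees


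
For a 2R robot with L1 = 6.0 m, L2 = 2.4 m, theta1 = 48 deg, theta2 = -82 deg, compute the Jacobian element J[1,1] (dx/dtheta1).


J[1,1] = -L1*sin(t1) - L2*sin(t1+t2)
= -6.0*sin(48) - 2.4*sin(-34)
= -3.1168


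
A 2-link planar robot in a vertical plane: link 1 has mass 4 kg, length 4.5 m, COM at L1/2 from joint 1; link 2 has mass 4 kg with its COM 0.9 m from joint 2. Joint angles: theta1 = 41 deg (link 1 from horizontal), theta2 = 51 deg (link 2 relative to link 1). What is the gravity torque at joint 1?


Horizontal distance from joint 1 to link-1 COM:
  x_c1 = (L1/2)*cos(t1) = 2.25 * 0.7547 = 1.6981 m
Horizontal distance from joint 1 to link-2 COM:
  x_c2 = L1*cos(t1) + Lc2*cos(t1+t2)
       = 4.5*0.7547 + 0.9*-0.0349 = 3.3648 m
tau1 = m1*g*x_c1 + m2*g*x_c2
     = 4*9.81*1.6981 + 4*9.81*3.3648
     = 66.6333 + 132.0341
     = 198.6674 Nm


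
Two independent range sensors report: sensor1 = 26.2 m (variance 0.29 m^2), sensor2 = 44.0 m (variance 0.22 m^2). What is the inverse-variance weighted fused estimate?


w1 = (1/var1) / (1/var1 + 1/var2)
   = 3.4483 / (3.4483 + 4.5455) = 0.4314
w2 = 1 - w1 = 0.5686
fused = w1*s1 + w2*s2 = 11.302 + 25.0196
= 36.3216 m


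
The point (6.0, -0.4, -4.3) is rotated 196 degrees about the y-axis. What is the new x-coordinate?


Rotation about y-axis: x' = x*cos(theta) + z*sin(theta)
= 6.0 * -0.9613 + -4.3 * -0.2756
= -4.5823


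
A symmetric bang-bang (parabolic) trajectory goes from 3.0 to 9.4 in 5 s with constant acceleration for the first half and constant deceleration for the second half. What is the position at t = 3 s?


Symmetric rest-to-rest: each phase covers (pf-p0)/2 in time T/2. 0.5*a*(T/2)^2 = (pf-p0)/2 => a = 4*(pf-p0)/T^2
a = 4*(9.4-3.0)/5^2 = 1.024
t = 3 is in the deceleration phase (t > T/2).
p = pf - 0.5*a*(T-t)^2 = 9.4 - 0.5*1.024*2^2
= 7.352


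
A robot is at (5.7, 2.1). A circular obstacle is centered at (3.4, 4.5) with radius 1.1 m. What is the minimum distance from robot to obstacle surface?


center_dist = sqrt((5.7-3.4)^2 + (2.1-4.5)^2)
= sqrt(5.29 + 5.76)
= 3.3242
min_dist = center_dist - radius = 3.3242 - 1.1 = 2.2242 m


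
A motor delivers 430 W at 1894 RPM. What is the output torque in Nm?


omega = 1894 * 2*pi/60 = 198.3392 rad/s
tau = P / omega = 430 / 198.3392
= 2.168 Nm


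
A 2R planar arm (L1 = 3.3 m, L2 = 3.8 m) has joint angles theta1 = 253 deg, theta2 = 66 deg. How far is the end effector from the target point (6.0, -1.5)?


End effector via forward kinematics:
x = L1*cos(t1) + L2*cos(t1+t2) = 1.9031
y = L1*sin(t1) + L2*sin(t1+t2) = -5.6488
Distance to target:
d = sqrt((6.0 - 1.9031)^2 + (-1.5 - -5.6488)^2)
= sqrt(16.7848 + 17.2128)
= 5.8307 m


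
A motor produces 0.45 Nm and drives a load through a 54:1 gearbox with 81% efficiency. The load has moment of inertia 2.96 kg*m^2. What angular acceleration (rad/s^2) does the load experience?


tau_out = tau_motor * N * eta
= 0.45 * 54 * 0.81 = 19.683 Nm
alpha = tau_out / I = 19.683 / 2.96
= 6.6497 rad/s^2


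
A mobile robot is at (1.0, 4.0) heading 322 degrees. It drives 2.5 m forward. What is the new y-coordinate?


y_new = y0 + d*sin(theta)
= 4.0 + 2.5*sin(322)
= 4.0 + -1.5392
= 2.4608


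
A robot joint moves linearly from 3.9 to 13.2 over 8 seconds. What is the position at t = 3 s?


s = t/T = 3/8 = 0.375
p(t) = p0 + (pf-p0)*s
= 3.9 + (13.2 - 3.9) * 0.375
= 7.3875


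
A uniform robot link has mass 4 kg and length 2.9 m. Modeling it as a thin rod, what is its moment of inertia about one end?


I = (1/3) * m * L^2
= (1/3) * 4 * 2.9^2
= 0.333333 * 4 * 8.41
= 11.2133 kg*m^2


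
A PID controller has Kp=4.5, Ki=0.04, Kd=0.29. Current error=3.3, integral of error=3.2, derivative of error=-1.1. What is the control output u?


u = Kp*e + Ki*int(e) + Kd*de/dt
= 4.5*3.3 + 0.04*3.2 + 0.29*(-1.1)
= 14.85 + 0.128 + -0.319
= 14.659


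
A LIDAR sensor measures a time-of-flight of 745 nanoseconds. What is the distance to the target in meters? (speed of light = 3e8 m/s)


tof = 745 ns = 7.45e-07 s
dist = c * tof / 2
= 3e8 * 7.45e-07 / 2
= 111.75 m


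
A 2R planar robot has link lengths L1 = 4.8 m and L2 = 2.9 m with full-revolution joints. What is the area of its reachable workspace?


r_max = L1 + L2 = 7.7 m
r_min = |L1 - L2| = 1.9 m
Area = pi*(r_max^2 - r_min^2)
= pi*(59.29 - 3.61)
= pi * 55.68
= 174.9239 m^2


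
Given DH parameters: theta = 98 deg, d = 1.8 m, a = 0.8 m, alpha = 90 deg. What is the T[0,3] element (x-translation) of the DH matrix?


T[0,3] = a * cos(theta)
= 0.8 * cos(98 deg)
= 0.8 * -0.1392
= -0.1113


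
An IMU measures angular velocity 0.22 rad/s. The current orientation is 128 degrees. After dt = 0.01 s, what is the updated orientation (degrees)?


delta_theta = w * dt = 0.22 * 0.01 = 0.0022 rad
= 0.1261 deg
theta_new = 128 + 0.1261 = 128.1261 deg


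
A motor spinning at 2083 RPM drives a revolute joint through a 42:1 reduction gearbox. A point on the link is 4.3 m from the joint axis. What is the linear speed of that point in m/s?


omega_motor = 2083 * 2*pi/60 = 218.1312 rad/s
omega_joint = omega_motor / 42 = 5.1936 rad/s
v = omega_joint * r = 5.1936 * 4.3
= 22.3325 m/s


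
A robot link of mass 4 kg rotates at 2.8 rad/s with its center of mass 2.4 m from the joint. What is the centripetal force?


F = m * omega^2 * r
= 4 * 2.8^2 * 2.4
= 4 * 7.84 * 2.4
= 75.264 N


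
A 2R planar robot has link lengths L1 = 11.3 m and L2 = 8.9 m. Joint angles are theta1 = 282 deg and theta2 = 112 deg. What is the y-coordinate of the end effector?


Convert angles to radians: theta1 = 4.9218, theta2 = 1.9548
y = L1*sin(theta1) + L2*sin(theta1+theta2)
y = -11.0531 + 4.9768
y = -6.0763
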